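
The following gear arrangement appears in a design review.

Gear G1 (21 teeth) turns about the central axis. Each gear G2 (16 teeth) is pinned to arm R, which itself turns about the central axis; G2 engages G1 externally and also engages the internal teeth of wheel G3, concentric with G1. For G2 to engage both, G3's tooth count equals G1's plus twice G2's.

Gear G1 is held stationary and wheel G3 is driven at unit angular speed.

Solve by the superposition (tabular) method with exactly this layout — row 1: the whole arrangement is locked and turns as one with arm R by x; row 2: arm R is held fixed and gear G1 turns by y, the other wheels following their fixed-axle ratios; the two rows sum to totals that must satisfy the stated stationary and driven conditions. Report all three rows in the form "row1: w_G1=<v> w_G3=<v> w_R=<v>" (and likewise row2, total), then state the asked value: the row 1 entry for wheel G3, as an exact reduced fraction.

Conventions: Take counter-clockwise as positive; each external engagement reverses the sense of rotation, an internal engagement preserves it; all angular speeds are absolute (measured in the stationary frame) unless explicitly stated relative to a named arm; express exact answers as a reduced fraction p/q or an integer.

recognized (axles ride arm R): planetary set, 21/16/53 teeth
row 1: whole set turns with the arm by x
superposition row 2 [arm held]: sun y, ring −(21/53)·y, arm 0
boundary: total ω_sun = x + y = 0 and total ω_ring = x − (21/53)·y = 1  ⇒  y = -53/74, x = 53/74
row 2 ring = −(21/53)·(-53/74) = 21/74
totals (row 1 + row 2): sun 53/74 + (-53/74) = 0, ring 53/74 + 21/74 = 1, arm 53/74 + 0 = 53/74
asked cell (row1, ring) = 53/74

row1: w_G1=53/74 w_G3=53/74 w_R=53/74
row2: w_G1=-53/74 w_G3=21/74 w_R=0
total: w_G1=0 w_G3=1 w_R=53/74
asked value: 53/74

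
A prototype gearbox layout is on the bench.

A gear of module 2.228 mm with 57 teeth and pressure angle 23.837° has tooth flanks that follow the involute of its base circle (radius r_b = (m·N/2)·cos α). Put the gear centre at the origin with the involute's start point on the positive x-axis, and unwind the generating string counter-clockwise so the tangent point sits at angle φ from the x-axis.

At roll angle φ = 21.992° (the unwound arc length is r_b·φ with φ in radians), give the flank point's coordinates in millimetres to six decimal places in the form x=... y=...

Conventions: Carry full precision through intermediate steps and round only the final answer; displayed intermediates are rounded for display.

class = single-mesh tooth geometry [base-circle involute, m = 2.228, 57T]
pitch radius r_p = m·N/2 = 2.228·57/2 = 63.498000
base radius r_b = r_p·cos α = 63.498000·cos 23.837° = 58.081549
roll angle φ = 21.992° = 0.38383281 rad
x = r_b·(cos φ + φ·sin φ) = 62.203757
y = r_b·(sin φ − φ·cos φ) = 1.078776

x=62.203757 y=1.078776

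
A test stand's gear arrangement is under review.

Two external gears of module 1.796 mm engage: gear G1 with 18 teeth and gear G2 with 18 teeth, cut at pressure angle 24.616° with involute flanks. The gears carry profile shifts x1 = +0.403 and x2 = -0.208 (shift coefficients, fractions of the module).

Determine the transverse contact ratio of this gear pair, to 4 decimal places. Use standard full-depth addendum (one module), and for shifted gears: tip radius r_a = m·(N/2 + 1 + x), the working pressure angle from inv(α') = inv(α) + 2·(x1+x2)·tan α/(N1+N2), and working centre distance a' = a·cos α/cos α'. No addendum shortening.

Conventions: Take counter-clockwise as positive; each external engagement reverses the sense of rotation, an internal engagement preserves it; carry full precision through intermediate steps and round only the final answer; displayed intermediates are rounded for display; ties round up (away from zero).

1.3516

single-mesh involute tooth geometry (18T engaging 18T at module 1.796)
base radii: r_b1 = 14.695013, r_b2 = 14.695013
tip radii: r_a1 = 18.683788, r_a2 = 17.586432
inv(α') = inv(24.616°) + 2·(+0.403-0.208)·tan α/(18+18) = 0.03350688  ⇒  α' = 25.89350°
a' = a·cos α / cos α' = 32.3280·cos 24.616°/cos 25.89350° = 32.669837
action lengths: √(r_a1²−r_b1²) = 11.538654, √(r_a2²−r_b2²) = 9.661221
base pitch p_b = π·m·cos α = 5.129527
CR = (11.538654 + 9.661221 − 32.669837·sin 25.89350°)/5.129527 = 1.351580
contact ratio ≈ 1.3516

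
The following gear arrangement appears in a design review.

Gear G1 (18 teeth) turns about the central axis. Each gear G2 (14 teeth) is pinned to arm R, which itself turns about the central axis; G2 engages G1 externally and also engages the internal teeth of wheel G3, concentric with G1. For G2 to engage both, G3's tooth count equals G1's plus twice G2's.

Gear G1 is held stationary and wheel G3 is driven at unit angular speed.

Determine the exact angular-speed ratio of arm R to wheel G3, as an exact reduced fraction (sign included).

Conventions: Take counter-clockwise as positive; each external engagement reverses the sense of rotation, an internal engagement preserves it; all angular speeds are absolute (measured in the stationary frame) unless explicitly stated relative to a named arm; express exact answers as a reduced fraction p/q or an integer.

class = planetary set [G3 = 18+2·14 = 46; Willis about the carrier]
ring teeth: 18 + 2·14 = 46
18(ω_sun−ω_arm) = −46(ω_ring−ω_arm),  ω_sun = 0, ω_ring = 1
18(0−ω_arm) = −46(1−ω_arm)  ⇒  64·ω_arm = 46  ⇒  ω_arm = 23/32
ω_out/ω_in = 23/32

23/32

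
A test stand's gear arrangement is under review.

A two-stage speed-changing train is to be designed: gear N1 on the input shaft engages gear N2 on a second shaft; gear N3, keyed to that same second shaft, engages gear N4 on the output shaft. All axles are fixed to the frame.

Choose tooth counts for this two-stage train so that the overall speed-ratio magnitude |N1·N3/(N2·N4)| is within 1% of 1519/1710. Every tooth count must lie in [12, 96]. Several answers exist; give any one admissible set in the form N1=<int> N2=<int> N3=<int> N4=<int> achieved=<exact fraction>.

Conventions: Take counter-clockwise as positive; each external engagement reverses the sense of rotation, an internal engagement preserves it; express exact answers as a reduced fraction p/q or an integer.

N1=31 N2=18 N3=49 N4=95 achieved=1519/1710

design class (target 1519/1710): fixed-axis compound train
target = 1519/1710 in lowest terms: an exact hit needs N1·N3 = k·1519 and N2·N4 = k·1710 for one integer k, every count in [12, 96]; additionally prefer no 1:1 stage (N1 ≠ N2, N3 ≠ N4)
k = 1: N1·N3 = 1519 = 31·49, N2·N4 = 1710 = 18·95
achieved = 31·49/(18·95) = 1519/1710; |achieved − target| = 0 ≤ 1519/171000 ✓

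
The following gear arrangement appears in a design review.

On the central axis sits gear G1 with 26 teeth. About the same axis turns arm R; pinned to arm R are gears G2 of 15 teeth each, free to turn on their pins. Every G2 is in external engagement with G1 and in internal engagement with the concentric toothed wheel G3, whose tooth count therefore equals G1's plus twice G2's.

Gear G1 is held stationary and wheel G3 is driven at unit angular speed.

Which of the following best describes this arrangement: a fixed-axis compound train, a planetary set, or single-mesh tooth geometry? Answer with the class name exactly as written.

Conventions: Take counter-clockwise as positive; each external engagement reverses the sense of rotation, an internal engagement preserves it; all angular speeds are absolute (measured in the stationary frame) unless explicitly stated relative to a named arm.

planetary set (26T centre, 15T on arm, 56T internal) — Willis relation
classification: planetary set

planetary set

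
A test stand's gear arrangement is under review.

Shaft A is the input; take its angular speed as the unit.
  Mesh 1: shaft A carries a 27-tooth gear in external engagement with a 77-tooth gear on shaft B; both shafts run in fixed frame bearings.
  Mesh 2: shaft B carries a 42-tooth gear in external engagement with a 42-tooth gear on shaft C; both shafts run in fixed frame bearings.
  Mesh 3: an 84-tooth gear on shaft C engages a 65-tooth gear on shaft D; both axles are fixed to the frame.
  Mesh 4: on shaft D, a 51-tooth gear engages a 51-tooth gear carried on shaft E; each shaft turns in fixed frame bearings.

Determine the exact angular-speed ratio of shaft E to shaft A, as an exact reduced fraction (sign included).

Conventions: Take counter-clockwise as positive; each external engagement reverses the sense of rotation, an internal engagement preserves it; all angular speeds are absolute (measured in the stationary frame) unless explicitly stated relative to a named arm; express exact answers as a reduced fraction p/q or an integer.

class = fixed-axis compound train [4 meshes; 4 ratios multiply, 4 sense flips]
mesh 1 [27T→77T]: running ratio 27/77, sense −
mesh 2 [42T→42T]: running ratio 27/77, sense +
mesh 3 [84T→65T]: running ratio 324/715, sense −
mesh 4 [51T→51T]: running ratio 324/715, sense +
ω_out/ω_in = 324/715

324/715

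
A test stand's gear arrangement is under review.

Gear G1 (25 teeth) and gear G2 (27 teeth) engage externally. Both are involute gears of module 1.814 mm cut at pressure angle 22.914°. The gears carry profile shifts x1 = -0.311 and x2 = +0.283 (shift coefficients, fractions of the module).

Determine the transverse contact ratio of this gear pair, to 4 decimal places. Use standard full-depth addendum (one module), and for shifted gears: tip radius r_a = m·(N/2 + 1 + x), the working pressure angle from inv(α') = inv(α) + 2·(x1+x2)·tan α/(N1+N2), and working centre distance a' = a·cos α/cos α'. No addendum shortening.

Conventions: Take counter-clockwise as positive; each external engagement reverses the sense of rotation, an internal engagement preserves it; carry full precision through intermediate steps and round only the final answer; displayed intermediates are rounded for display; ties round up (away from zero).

1.5127

class = single-mesh tooth geometry [involute pair 25T × 27T, m = 1.814]
base radii: r_b1 = 20.885722, r_b2 = 22.556580
tip radii: r_a1 = 23.924846, r_a2 = 26.816362
inv(α') = inv(22.914°) + 2·(-0.311+0.283)·tan α/(25+27) = 0.02232455  ⇒  α' = 22.76698°
a' = a·cos α / cos α' = 47.1640·cos 22.914°/cos 22.76698° = 47.113054
action lengths: √(r_a1²−r_b1²) = 11.669827, √(r_a2²−r_b2²) = 14.502343
base pitch p_b = π·m·cos α = 5.249155
CR = (11.669827 + 14.502343 − 47.113054·sin 22.76698°)/5.249155 = 1.512655
contact ratio ≈ 1.5127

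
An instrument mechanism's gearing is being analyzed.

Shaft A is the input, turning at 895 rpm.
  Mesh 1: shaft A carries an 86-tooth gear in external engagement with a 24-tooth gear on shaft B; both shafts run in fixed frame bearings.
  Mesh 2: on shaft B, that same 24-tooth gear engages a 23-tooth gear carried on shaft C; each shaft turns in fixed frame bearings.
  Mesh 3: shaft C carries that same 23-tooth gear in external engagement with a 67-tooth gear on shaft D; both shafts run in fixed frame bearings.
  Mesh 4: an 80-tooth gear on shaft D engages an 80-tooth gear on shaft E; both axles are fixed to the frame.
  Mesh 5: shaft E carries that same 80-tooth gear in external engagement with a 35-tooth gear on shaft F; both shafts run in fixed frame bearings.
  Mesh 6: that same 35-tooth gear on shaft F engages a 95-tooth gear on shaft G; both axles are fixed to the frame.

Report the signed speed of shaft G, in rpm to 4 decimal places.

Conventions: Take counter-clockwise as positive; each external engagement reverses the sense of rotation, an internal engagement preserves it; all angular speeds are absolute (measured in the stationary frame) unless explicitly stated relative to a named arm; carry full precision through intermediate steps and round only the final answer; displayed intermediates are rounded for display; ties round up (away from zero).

+967.4156 rpm

topology: fixed-axis compound train — 6 meshes, A→G
mesh 1 [86T→24T]: ω = 895.0000×86/24 = 3207.0833 rpm, sense flips to −
mesh 2 [24T→23T]: ω = 3207.0833×24/23 = 3346.5217 rpm, sense flips to +
mesh 3 [23T→67T]: ω = 3346.5217×23/67 = 1148.8060 rpm, sense flips to −
mesh 4 [80T→80T]: ω = 1148.8060×80/80 = 1148.8060 rpm, sense flips to +
mesh 5 [80T→35T]: ω = 1148.8060×80/35 = 2625.8422 rpm, sense flips to −
mesh 6 [35T→95T]: ω = 2625.8422×35/95 = 967.4156 rpm, sense flips to +
signed output speed = +967.4156 rpm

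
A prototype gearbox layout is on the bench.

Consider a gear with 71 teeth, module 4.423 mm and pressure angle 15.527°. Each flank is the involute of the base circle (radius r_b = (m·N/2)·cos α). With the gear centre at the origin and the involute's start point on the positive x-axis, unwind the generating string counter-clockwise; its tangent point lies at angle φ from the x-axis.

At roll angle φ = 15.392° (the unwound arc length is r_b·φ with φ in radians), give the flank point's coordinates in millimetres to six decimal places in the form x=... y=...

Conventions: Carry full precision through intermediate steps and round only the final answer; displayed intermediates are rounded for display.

topology: single-mesh involute geometry — m = 4.423, N = 71
pitch radius r_p = m·N/2 = 4.423·71/2 = 157.016500
base radius r_b = r_p·cos α = 157.016500·cos 15.527° = 151.286091
roll angle φ = 15.392° = 0.26864108 rad
x = r_b·(cos φ + φ·sin φ) = 156.647003
y = r_b·(sin φ − φ·cos φ) = 0.970639

x=156.647003 y=0.970639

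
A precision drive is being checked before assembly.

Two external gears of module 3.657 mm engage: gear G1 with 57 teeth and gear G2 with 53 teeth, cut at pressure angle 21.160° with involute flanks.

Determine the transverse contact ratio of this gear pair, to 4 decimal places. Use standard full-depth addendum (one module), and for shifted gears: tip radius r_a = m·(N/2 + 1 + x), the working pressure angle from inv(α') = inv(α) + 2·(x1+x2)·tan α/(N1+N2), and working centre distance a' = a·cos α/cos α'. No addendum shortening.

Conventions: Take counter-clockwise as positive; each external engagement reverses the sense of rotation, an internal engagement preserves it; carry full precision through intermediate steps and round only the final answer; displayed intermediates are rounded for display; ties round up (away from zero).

1.7097

recognized (one external pair, fixed centres): single-mesh tooth geometry, m = 3.657, N1 = 57, N2 = 53
base radii: r_b1 = 97.197271, r_b2 = 90.376410
tip radii: r_a1 = 107.881500, r_a2 = 100.567500
no profile shift: α' = α, a' = a
action lengths: √(r_a1²−r_b1²) = 46.809278, √(r_a2²−r_b2²) = 44.112658
base pitch p_b = π·m·cos α = 10.714184
CR = (46.809278 + 44.112658 − 201.135000·sin 21.16000°)/10.714184 = 1.709651
contact ratio ≈ 1.7097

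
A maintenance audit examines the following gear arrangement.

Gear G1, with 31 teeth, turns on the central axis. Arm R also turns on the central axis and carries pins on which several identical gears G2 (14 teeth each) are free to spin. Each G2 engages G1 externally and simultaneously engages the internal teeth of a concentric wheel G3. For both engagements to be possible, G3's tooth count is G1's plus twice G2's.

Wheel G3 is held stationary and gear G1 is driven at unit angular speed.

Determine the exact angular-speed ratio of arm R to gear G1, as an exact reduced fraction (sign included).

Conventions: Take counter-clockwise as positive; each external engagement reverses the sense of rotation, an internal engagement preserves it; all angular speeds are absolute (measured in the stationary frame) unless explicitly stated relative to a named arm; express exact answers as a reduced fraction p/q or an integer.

31/90

class = planetary set [G3 = 31+2·14 = 59; Willis about the carrier]
ring teeth: 31 + 2·14 = 59
31(ω_sun−ω_arm) = −59(ω_ring−ω_arm),  ω_ring = 0, ω_sun = 1
31(1−ω_arm) = −59(0−ω_arm)  ⇒  90·ω_arm = 31  ⇒  ω_arm = 31/90
ω_out/ω_in = 31/90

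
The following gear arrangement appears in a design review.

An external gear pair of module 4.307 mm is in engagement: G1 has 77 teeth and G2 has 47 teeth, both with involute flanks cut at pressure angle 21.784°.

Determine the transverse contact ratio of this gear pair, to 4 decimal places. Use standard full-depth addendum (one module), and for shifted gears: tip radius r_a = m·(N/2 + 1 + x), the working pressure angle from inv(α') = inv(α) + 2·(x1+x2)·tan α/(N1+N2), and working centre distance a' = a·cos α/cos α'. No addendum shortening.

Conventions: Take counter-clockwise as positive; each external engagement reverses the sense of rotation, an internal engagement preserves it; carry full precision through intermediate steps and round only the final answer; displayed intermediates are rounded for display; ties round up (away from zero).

1.6887

topology: single-mesh involute geometry — m = 4.307, 77T/47T pair
base radii: r_b1 = 153.978246, r_b2 = 93.986722
tip radii: r_a1 = 170.126500, r_a2 = 105.521500
no profile shift: α' = α, a' = a
action lengths: √(r_a1²−r_b1²) = 72.344494, √(r_a2²−r_b2²) = 47.971691
base pitch p_b = π·m·cos α = 12.564595
CR = (72.344494 + 47.971691 − 267.034000·sin 21.78400°)/12.564595 = 1.688680
contact ratio ≈ 1.6887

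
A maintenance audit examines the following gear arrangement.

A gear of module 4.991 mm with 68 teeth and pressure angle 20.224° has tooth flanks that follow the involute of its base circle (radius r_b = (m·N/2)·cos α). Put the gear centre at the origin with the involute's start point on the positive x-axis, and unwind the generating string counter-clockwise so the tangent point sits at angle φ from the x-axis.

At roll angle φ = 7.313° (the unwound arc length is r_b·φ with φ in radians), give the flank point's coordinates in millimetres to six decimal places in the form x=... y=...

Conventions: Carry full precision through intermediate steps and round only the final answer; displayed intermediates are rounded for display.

class = single-mesh tooth geometry [base-circle involute, m = 4.991, 68T]
pitch radius r_p = m·N/2 = 4.991·68/2 = 169.694000
base radius r_b = r_p·cos α = 169.694000·cos 20.224° = 159.232077
roll angle φ = 7.313° = 0.12763593 rad
x = r_b·(cos φ + φ·sin φ) = 160.523818
y = r_b·(sin φ − φ·cos φ) = 0.110184

x=160.523818 y=0.110184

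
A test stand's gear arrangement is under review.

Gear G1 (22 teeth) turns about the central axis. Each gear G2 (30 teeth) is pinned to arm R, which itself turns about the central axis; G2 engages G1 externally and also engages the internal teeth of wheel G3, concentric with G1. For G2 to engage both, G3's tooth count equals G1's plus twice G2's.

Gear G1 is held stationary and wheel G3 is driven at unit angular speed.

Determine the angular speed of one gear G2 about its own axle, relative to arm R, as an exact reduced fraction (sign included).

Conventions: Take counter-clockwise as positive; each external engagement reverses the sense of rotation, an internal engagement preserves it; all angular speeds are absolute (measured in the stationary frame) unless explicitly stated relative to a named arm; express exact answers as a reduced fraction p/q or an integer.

451/780

topology: planetary set — G1 22T / G2 30T / G3 82T, arm = carrier (Willis)
ring teeth: 22 + 2·30 = 82
22(ω_sun−ω_arm) = −82(ω_ring−ω_arm),  ω_sun = 0, ω_ring = 1
22(0−ω_arm) = −82(1−ω_arm)  ⇒  104·ω_arm = 82  ⇒  ω_arm = 41/52
sun–planet mesh: 22·(0−41/52) = −30·(ω_p−ω_arm)  ⇒  ω_p−ω_arm = 451/780
exact speed ratio = 451/780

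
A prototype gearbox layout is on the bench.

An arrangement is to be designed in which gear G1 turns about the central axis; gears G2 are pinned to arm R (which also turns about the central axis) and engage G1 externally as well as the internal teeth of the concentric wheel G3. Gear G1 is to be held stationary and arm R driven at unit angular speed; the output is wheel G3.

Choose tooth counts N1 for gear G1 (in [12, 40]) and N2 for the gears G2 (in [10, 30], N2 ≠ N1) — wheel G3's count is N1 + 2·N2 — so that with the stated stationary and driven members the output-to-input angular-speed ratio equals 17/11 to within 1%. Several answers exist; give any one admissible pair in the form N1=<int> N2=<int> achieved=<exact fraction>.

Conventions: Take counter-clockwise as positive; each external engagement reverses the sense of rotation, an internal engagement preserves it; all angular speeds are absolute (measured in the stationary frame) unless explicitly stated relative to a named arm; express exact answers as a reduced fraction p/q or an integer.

N1=24 N2=10 achieved=17/11

topology: planetary set — design target 17/11, arm = carrier (Willis)
Willis with ω_sun = 0: ω_ring/ω_arm = (N1+N3)/N3; set equal to 17/11  ⇒  N3/N1 = 1/(17/11 − 1) = 11/6
N3 = N1 + 2·N2  ⇒  N2/N1 = (N3/N1 − 1)/2 = (11/6 − 1)/2 = 5/12
smallest multiple with N1 ≥ 12 and N2 ≥ 10: k = 2  ⇒  N1 = 2·12 = 24, N2 = 2·5 = 10 (N1 ≤ 40, N2 ≤ 30, N2 ≠ N1 ✓), N3 = 24 + 2·10 = 44
check: (N1+N3)/N3 with N1 = 24, N3 = 44 gives 17/11; |achieved − target| = 0 ≤ 17/1100 ✓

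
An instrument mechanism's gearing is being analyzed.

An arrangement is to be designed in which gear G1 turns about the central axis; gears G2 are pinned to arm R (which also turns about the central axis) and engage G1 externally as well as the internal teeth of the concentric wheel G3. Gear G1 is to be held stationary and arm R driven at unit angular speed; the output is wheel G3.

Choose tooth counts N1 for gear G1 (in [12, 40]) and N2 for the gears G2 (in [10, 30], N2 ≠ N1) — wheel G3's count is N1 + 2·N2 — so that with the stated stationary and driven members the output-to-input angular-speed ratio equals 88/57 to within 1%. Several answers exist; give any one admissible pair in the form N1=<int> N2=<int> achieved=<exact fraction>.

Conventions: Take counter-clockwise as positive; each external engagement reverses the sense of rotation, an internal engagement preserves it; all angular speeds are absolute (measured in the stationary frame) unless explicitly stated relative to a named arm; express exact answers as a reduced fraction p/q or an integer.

N1=31 N2=13 achieved=88/57

design class (target 88/57): planetary set
Willis with ω_sun = 0: ω_ring/ω_arm = (N1+N3)/N3; set equal to 88/57  ⇒  N3/N1 = 1/(88/57 − 1) = 57/31
N3 = N1 + 2·N2  ⇒  N2/N1 = (N3/N1 − 1)/2 = (57/31 − 1)/2 = 13/31
smallest multiple with N1 ≥ 12 and N2 ≥ 10: k = 1  ⇒  N1 = 1·31 = 31, N2 = 1·13 = 13 (N1 ≤ 40, N2 ≤ 30, N2 ≠ N1 ✓), N3 = 31 + 2·13 = 57
check: (N1+N3)/N3 with N1 = 31, N3 = 57 gives 88/57; |achieved − target| = 0 ≤ 22/1425 ✓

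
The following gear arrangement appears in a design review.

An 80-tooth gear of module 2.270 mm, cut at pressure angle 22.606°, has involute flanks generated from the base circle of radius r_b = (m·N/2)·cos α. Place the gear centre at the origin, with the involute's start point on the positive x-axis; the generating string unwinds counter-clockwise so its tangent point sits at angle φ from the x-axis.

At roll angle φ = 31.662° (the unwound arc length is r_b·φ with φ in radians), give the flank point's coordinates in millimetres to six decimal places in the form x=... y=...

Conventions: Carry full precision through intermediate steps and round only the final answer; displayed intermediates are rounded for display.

single-mesh involute tooth geometry (80T wheel at module 2.270)
pitch radius r_p = m·N/2 = 2.270·80/2 = 90.800000
base radius r_b = r_p·cos α = 90.800000·cos 22.606° = 83.823833
roll angle φ = 31.662° = 0.55260615 rad
x = r_b·(cos φ + φ·sin φ) = 95.661972
y = r_b·(sin φ − φ·cos φ) = 4.572701

x=95.661972 y=4.572701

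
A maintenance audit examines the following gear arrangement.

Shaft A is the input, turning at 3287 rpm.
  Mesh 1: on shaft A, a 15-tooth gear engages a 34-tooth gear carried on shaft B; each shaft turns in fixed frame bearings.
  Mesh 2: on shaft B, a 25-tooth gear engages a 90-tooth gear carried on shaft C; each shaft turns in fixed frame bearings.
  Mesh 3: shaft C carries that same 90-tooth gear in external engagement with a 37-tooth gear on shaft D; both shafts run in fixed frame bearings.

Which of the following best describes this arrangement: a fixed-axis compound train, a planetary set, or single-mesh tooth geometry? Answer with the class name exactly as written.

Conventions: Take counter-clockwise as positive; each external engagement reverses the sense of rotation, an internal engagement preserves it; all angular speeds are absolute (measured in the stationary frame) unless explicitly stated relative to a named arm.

fixed-axis compound train

topology: fixed-axis compound train — 3 meshes, A→D
classification: fixed-axis compound train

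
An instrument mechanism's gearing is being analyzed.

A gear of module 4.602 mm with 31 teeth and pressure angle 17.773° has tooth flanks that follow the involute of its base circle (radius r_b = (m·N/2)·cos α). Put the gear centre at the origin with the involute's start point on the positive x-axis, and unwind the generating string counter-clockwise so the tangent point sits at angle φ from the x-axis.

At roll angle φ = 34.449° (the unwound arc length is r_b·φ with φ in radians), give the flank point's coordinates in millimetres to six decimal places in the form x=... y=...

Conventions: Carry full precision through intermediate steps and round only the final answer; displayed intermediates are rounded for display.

single-mesh involute tooth geometry (31T wheel at module 4.602)
pitch radius r_p = m·N/2 = 4.602·31/2 = 71.331000
base radius r_b = r_p·cos α = 71.331000·cos 17.773° = 67.926610
roll angle φ = 34.449° = 0.60124847 rad
x = r_b·(cos φ + φ·sin φ) = 79.116821
y = r_b·(sin φ − φ·cos φ) = 4.745686

x=79.116821 y=4.745686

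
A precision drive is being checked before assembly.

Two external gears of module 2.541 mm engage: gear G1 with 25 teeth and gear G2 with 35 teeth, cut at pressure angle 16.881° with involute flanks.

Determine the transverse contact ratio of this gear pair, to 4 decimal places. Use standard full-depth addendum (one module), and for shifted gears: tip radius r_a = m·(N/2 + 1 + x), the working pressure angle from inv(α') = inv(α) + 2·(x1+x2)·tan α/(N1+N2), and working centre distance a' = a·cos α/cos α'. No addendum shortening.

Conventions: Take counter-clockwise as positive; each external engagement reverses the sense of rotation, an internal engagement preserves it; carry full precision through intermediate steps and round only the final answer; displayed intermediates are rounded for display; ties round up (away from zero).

1.7997

topology: single-mesh involute geometry — m = 2.541, 25T/35T pair
base radii: r_b1 = 30.393852, r_b2 = 42.551392
tip radii: r_a1 = 34.303500, r_a2 = 47.008500
no profile shift: α' = α, a' = a
action lengths: √(r_a1²−r_b1²) = 15.904210, √(r_a2²−r_b2²) = 19.979441
base pitch p_b = π·m·cos α = 7.638808
CR = (15.904210 + 19.979441 − 76.230000·sin 16.88100°)/7.638808 = 1.799706
contact ratio ≈ 1.7997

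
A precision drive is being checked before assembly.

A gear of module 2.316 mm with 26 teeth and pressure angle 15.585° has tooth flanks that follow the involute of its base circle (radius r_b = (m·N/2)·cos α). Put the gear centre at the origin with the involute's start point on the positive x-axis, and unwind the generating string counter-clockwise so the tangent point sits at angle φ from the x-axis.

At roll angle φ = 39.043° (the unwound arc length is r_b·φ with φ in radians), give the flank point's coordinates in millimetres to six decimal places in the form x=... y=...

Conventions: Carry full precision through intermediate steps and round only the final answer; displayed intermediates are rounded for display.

x=34.972555 y=2.919118

single-mesh involute tooth geometry (26T wheel at module 2.316)
pitch radius r_p = m·N/2 = 2.316·26/2 = 30.108000
base radius r_b = r_p·cos α = 30.108000·cos 15.585° = 29.001017
roll angle φ = 39.043° = 0.68142890 rad
x = r_b·(cos φ + φ·sin φ) = 34.972555
y = r_b·(sin φ − φ·cos φ) = 2.919118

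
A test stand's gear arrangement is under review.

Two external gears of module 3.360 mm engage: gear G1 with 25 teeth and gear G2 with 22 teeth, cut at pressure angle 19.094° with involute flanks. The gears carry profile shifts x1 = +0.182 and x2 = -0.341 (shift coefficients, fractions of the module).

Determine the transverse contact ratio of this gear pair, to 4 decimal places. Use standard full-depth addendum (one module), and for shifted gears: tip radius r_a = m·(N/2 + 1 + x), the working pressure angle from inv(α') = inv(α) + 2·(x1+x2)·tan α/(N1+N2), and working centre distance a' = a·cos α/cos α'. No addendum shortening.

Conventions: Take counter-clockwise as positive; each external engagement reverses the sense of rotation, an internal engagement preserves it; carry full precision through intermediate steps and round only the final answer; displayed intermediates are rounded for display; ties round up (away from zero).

1.6888

class = single-mesh tooth geometry [involute pair 25T × 22T, m = 3.360]
base radii: r_b1 = 39.689293, r_b2 = 34.926578
tip radii: r_a1 = 45.971520, r_a2 = 39.174240
inv(α') = inv(19.094°) + 2·(+0.182-0.341)·tan α/(25+22) = 0.01056848  ⇒  α' = 17.89517°
a' = a·cos α / cos α' = 78.9600·cos 19.094°/cos 17.89517° = 78.409290
action lengths: √(r_a1²−r_b1²) = 23.197859, √(r_a2²−r_b2²) = 17.741342
base pitch p_b = π·m·cos α = 9.975007
CR = (23.197859 + 17.741342 − 78.409290·sin 17.89517°)/9.975007 = 1.688808
contact ratio ≈ 1.6888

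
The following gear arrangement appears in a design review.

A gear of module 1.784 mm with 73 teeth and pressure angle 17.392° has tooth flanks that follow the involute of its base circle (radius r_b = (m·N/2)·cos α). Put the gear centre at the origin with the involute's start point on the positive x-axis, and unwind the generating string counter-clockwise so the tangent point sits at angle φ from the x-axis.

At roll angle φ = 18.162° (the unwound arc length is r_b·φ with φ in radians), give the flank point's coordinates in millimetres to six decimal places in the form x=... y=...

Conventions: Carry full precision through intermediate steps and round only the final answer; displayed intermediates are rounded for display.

recognized (one wheel, involute flank): single-mesh tooth geometry, m = 1.784, N = 73
pitch radius r_p = m·N/2 = 1.784·73/2 = 65.116000
base radius r_b = r_p·cos α = 65.116000·cos 17.392° = 62.139031
roll angle φ = 18.162° = 0.31698670 rad
x = r_b·(cos φ + φ·sin φ) = 65.182929
y = r_b·(sin φ − φ·cos φ) = 0.653125

x=65.182929 y=0.653125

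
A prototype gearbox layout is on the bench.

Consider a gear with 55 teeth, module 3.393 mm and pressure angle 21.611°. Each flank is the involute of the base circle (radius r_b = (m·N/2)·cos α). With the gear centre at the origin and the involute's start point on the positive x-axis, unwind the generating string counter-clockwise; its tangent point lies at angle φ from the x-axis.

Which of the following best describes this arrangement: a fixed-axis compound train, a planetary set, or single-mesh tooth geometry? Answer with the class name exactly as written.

single-mesh involute tooth geometry (55T wheel at module 3.393)
classification: single-mesh tooth geometry

single-mesh tooth geometry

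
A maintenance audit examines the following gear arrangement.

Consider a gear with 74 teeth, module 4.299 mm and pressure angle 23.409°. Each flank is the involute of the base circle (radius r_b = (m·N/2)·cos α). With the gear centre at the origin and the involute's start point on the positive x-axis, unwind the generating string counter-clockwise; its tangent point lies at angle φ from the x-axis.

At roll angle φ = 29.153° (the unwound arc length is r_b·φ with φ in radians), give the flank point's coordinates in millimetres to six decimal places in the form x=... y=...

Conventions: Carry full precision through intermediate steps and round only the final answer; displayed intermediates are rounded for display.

x=163.660838 y=6.245128

topology: single-mesh involute geometry — m = 4.299, N = 74
pitch radius r_p = m·N/2 = 4.299·74/2 = 159.063000
base radius r_b = r_p·cos α = 159.063000·cos 23.409° = 145.970879
roll angle φ = 29.153° = 0.50881584 rad
x = r_b·(cos φ + φ·sin φ) = 163.660838
y = r_b·(sin φ − φ·cos φ) = 6.245128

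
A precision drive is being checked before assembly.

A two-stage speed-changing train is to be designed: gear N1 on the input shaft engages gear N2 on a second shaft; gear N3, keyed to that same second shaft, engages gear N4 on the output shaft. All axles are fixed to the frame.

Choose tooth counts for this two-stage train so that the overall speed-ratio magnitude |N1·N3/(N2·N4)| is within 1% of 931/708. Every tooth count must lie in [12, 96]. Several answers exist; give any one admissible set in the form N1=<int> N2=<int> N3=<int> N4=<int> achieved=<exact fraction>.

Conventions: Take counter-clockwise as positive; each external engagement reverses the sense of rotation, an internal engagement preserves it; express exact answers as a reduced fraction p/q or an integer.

N1=19 N2=12 N3=49 N4=59 achieved=931/708

topology: fixed-axis compound train — 2 stages, target 931/708
target = 931/708 in lowest terms: an exact hit needs N1·N3 = k·931 and N2·N4 = k·708 for one integer k, every count in [12, 96]; additionally prefer no 1:1 stage (N1 ≠ N2, N3 ≠ N4)
k = 1: N1·N3 = 931 = 19·49, N2·N4 = 708 = 12·59
achieved = 19·49/(12·59) = 931/708; |achieved − target| = 0 ≤ 931/70800 ✓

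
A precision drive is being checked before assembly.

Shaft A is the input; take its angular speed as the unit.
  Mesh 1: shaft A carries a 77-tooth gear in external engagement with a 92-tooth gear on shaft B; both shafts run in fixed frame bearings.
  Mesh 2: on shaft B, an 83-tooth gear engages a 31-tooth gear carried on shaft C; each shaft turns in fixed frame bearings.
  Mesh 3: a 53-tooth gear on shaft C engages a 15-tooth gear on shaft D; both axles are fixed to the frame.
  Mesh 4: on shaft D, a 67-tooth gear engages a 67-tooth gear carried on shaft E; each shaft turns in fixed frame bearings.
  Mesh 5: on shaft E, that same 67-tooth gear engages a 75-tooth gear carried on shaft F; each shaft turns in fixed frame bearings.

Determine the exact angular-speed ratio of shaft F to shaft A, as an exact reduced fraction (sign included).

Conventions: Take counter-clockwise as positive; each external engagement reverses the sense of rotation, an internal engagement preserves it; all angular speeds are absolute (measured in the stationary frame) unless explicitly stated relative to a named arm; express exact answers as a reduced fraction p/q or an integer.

class = fixed-axis compound train [5 meshes; 5 ratios multiply, 5 sense flips]
mesh 1 [77T→92T]: running ratio 77/92, sense −
mesh 2 [83T→31T]: running ratio 6391/2852, sense +
mesh 3 [53T→15T]: running ratio 338723/42780, sense −
mesh 4 [67T→67T]: running ratio 338723/42780, sense +
mesh 5 [67T→75T]: running ratio 22694441/3208500, sense −
ω_out/ω_in = -22694441/3208500

-22694441/3208500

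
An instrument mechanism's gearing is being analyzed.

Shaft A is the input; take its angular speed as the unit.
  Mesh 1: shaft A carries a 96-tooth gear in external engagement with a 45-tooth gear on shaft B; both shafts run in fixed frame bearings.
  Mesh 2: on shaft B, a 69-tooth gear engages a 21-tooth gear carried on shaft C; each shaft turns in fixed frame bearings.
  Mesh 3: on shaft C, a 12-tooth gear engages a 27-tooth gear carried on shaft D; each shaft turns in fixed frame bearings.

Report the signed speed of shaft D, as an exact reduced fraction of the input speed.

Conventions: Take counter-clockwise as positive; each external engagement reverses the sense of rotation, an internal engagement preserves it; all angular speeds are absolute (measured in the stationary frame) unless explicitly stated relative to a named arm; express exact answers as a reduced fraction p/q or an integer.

3-mesh fixed-axis compound train (all bearings frame-fixed)
mesh 1 [96T→45T]: |ω|/ω_in = 1×96/45 = 32/15, sense flips to −
mesh 2 [69T→21T]: |ω|/ω_in = (32/15)×69/21 = 736/105, sense flips to +
mesh 3 [12T→27T]: |ω|/ω_in = (736/105)×12/27 = 2944/945, sense flips to −
signed output speed (× input speed) = -2944/945

-2944/945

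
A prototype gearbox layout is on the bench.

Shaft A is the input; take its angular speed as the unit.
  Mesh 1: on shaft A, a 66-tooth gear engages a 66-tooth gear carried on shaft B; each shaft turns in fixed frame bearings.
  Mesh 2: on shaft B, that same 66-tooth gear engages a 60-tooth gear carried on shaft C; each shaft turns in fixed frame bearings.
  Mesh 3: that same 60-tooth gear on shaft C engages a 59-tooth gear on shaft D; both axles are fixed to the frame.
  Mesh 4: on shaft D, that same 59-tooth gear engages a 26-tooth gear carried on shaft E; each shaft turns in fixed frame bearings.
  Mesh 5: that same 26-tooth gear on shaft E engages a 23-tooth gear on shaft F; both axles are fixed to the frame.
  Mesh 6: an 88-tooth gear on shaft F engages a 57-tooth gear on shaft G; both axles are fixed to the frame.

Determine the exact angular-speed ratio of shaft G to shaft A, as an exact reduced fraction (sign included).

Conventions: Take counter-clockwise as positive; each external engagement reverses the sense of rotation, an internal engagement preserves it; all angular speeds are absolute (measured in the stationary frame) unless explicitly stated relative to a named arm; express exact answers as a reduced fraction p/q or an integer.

class = fixed-axis compound train [6 meshes; 6 ratios multiply, 6 sense flips]
mesh 1 [66T→66T]: running ratio 1, sense −
mesh 2 [66T→60T]: running ratio 11/10, sense +
mesh 3 [60T→59T]: running ratio 66/59, sense −
mesh 4 [59T→26T]: running ratio 33/13, sense +
mesh 5 [26T→23T]: running ratio 66/23, sense −
mesh 6 [88T→57T]: running ratio 1936/437, sense +
ω_out/ω_in = 1936/437

1936/437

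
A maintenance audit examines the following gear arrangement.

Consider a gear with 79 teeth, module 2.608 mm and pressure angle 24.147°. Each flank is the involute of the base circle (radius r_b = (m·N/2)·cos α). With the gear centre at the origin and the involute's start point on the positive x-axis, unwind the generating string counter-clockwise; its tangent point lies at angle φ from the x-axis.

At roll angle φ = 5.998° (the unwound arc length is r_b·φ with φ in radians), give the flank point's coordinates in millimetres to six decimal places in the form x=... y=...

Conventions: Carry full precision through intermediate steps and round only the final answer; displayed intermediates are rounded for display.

class = single-mesh tooth geometry [base-circle involute, m = 2.608, 79T]
pitch radius r_p = m·N/2 = 2.608·79/2 = 103.016000
base radius r_b = r_p·cos α = 103.016000·cos 24.147° = 94.001988
roll angle φ = 5.998° = 0.10468485 rad
x = r_b·(cos φ + φ·sin φ) = 94.515658
y = r_b·(sin φ − φ·cos φ) = 0.035908

x=94.515658 y=0.035908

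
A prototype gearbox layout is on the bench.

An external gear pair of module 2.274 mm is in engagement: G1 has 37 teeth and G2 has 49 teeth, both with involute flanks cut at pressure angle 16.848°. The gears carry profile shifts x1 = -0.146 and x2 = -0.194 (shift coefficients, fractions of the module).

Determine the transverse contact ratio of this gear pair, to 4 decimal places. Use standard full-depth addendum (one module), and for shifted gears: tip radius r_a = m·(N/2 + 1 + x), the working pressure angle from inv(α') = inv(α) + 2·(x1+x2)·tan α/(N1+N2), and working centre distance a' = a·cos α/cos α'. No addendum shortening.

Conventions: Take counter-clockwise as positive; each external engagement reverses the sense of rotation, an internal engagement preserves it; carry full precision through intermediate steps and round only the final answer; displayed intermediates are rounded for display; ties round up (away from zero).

2.0494

class = single-mesh tooth geometry [involute pair 37T × 49T, m = 2.274]
base radii: r_b1 = 40.263273, r_b2 = 53.321632
tip radii: r_a1 = 44.010996, r_a2 = 57.545844
inv(α') = inv(16.848°) + 2·(-0.146-0.194)·tan α/(37+49) = 0.00638460  ⇒  α' = 15.18497°
a' = a·cos α / cos α' = 97.7820·cos 16.848°/cos 15.18497° = 96.970611
action lengths: √(r_a1²−r_b1²) = 17.771792, √(r_a2²−r_b2²) = 21.640880
base pitch p_b = π·m·cos α = 6.837341
CR = (17.771792 + 21.640880 − 96.970611·sin 15.18497°)/6.837341 = 2.049419
contact ratio ≈ 2.0494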